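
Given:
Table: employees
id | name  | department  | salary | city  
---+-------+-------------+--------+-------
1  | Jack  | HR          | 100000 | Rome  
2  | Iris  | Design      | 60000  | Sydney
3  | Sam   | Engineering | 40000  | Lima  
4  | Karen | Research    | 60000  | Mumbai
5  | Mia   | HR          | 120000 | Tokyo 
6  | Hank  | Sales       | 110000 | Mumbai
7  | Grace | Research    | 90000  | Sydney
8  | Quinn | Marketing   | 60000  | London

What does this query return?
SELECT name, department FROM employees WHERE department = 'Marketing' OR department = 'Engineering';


Filtering: department = 'Marketing' OR 'Engineering'
Matching: 2 rows

2 rows:
Sam, Engineering
Quinn, Marketing


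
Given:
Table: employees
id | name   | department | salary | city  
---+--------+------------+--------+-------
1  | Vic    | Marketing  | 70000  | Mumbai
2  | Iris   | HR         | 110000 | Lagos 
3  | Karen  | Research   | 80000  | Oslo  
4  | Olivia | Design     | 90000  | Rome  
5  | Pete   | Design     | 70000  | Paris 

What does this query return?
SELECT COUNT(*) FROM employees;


COUNT(*) counts all rows

5


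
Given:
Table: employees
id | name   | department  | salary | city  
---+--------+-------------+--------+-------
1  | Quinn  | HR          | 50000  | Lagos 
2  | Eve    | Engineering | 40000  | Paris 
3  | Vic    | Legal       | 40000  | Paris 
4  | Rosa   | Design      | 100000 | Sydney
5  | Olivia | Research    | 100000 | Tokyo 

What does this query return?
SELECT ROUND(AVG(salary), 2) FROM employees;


SUM(salary) = 330000
COUNT = 5
ROUND(AVG, 2) = ROUND(330000 / 5, 2) = 66000.0

66000.0


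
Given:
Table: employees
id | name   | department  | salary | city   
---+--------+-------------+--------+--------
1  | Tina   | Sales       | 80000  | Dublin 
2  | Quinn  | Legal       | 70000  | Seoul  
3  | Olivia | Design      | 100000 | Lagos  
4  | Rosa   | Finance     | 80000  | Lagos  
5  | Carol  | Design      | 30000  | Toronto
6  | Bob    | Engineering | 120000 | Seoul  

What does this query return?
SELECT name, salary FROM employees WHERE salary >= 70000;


Filtering: salary >= 70000
Matching: 5 rows

5 rows:
Tina, 80000
Quinn, 70000
Olivia, 100000
Rosa, 80000
Bob, 120000


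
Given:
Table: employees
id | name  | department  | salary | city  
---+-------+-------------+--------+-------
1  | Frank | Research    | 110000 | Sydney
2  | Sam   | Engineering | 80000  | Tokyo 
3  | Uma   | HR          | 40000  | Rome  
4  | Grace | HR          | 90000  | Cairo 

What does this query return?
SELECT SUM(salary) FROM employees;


SUM(salary) = 110000 + 80000 + 40000 + 90000 = 320000

320000


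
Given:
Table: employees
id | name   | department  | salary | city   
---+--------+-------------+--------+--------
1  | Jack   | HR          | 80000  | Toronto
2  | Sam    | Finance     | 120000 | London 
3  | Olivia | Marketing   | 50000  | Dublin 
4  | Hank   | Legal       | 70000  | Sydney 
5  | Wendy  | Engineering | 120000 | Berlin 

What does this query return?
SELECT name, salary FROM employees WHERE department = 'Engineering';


Filtering: department = 'Engineering'
Matching rows: 1

1 rows:
Wendy, 120000


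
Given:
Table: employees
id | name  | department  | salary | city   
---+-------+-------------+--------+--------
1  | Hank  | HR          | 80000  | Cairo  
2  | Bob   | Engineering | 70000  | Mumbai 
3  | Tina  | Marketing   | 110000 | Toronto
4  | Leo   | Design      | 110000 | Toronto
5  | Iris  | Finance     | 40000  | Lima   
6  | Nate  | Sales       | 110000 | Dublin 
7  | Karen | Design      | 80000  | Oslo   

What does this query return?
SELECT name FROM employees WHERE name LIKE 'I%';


LIKE 'I%' matches names starting with 'I'
Matching: 1

1 rows:
Iris


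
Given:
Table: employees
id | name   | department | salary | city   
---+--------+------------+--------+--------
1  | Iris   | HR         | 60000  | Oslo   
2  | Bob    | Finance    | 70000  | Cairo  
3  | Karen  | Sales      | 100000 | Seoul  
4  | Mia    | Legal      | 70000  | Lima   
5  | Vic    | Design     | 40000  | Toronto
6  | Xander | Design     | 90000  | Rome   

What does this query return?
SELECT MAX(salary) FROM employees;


Salaries: 60000, 70000, 100000, 70000, 40000, 90000
MAX = 100000

100000


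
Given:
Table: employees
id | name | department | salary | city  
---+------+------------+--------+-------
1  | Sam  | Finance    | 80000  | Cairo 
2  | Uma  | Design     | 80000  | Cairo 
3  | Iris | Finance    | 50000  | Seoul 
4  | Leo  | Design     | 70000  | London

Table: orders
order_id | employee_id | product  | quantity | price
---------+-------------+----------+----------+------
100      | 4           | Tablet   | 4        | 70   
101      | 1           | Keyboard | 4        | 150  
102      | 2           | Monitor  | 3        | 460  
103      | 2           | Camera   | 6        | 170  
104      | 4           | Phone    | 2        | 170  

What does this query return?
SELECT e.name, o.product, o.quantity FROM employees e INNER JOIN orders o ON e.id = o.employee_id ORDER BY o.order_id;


Joining employees.id = orders.employee_id:
  employee Leo (id=4) -> order Tablet
  employee Sam (id=1) -> order Keyboard
  employee Uma (id=2) -> order Monitor
  employee Uma (id=2) -> order Camera
  employee Leo (id=4) -> order Phone


5 rows:
Leo, Tablet, 4
Sam, Keyboard, 4
Uma, Monitor, 3
Uma, Camera, 6
Leo, Phone, 2


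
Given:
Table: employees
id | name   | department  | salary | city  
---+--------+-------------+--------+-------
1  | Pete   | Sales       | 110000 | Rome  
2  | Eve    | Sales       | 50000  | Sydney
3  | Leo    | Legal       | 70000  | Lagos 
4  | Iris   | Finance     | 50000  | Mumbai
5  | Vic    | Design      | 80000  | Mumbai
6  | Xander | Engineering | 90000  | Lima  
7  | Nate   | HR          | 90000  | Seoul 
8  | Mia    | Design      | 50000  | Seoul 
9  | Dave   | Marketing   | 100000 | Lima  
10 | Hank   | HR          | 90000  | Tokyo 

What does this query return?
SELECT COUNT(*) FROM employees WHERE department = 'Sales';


Counting rows where department = 'Sales'
  Pete -> MATCH
  Eve -> MATCH


2


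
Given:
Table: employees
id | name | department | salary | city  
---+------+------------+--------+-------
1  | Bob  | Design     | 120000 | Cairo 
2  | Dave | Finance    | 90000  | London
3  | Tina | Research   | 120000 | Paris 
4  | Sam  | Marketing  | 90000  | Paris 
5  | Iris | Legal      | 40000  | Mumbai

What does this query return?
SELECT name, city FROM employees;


Projecting columns: name, city

5 rows:
Bob, Cairo
Dave, London
Tina, Paris
Sam, Paris
Iris, Mumbai


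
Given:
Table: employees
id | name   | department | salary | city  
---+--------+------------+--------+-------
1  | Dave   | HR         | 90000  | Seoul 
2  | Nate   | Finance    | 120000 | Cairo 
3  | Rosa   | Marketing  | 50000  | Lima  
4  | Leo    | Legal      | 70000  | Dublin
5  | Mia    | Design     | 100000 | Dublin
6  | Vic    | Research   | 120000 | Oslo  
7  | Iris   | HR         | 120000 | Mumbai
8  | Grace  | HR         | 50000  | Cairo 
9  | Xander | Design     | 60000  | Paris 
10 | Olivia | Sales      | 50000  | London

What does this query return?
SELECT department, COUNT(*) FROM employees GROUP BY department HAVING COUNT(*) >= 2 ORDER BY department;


Groups with count >= 2:
  Design: 2 -> PASS
  HR: 3 -> PASS
  Finance: 1 -> filtered out
  Legal: 1 -> filtered out
  Marketing: 1 -> filtered out
  Research: 1 -> filtered out
  Sales: 1 -> filtered out


2 groups:
Design, 2
HR, 3


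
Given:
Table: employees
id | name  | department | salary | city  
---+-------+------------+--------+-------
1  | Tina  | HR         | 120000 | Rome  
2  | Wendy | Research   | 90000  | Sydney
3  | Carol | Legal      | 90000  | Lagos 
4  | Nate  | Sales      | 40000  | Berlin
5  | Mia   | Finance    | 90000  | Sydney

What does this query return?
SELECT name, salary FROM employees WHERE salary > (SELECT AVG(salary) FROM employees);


Subquery: AVG(salary) = 86000.0
Filtering: salary > 86000.0
  Tina (120000) -> MATCH
  Wendy (90000) -> MATCH
  Carol (90000) -> MATCH
  Mia (90000) -> MATCH


4 rows:
Tina, 120000
Wendy, 90000
Carol, 90000
Mia, 90000


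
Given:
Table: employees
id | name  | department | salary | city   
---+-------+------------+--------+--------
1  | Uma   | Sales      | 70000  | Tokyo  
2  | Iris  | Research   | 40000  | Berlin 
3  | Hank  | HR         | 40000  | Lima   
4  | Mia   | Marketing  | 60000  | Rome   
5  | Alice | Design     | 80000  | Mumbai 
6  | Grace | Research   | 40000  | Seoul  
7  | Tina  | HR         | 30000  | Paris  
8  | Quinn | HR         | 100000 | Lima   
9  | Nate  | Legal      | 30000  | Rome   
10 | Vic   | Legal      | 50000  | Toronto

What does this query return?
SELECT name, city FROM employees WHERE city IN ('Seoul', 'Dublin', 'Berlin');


Filtering: city IN ('Seoul', 'Dublin', 'Berlin')
Matching: 2 rows

2 rows:
Iris, Berlin
Grace, Seoul


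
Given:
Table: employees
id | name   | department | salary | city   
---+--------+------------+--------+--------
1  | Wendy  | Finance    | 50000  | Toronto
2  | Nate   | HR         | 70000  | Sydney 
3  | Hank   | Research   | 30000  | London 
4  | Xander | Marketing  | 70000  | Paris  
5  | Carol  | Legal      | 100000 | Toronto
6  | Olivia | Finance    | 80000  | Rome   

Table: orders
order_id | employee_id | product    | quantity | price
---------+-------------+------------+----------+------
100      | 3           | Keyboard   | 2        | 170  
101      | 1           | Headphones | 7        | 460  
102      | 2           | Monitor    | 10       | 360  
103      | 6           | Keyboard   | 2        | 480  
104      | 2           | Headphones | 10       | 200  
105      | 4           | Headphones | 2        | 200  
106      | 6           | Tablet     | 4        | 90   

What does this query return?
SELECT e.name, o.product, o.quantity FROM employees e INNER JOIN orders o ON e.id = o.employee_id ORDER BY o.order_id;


Joining employees.id = orders.employee_id:
  employee Hank (id=3) -> order Keyboard
  employee Wendy (id=1) -> order Headphones
  employee Nate (id=2) -> order Monitor
  employee Olivia (id=6) -> order Keyboard
  employee Nate (id=2) -> order Headphones
  employee Xander (id=4) -> order Headphones
  employee Olivia (id=6) -> order Tablet


7 rows:
Hank, Keyboard, 2
Wendy, Headphones, 7
Nate, Monitor, 10
Olivia, Keyboard, 2
Nate, Headphones, 10
Xander, Headphones, 2
Olivia, Tablet, 4


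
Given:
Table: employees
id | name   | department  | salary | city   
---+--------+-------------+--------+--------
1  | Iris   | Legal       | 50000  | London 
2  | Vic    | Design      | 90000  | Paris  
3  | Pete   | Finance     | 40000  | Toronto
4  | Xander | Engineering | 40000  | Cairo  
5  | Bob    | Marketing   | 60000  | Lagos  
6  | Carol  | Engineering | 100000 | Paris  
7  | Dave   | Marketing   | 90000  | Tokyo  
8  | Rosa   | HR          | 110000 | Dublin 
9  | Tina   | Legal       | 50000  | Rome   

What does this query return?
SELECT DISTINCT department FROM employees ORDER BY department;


All 'department' values (row order): Legal, Design, Finance, Engineering, Marketing, Engineering, Marketing, HR, Legal
Removing duplicates leaves 6 unique value(s).

6 values:
Design
Engineering
Finance
HR
Legal
Marketing


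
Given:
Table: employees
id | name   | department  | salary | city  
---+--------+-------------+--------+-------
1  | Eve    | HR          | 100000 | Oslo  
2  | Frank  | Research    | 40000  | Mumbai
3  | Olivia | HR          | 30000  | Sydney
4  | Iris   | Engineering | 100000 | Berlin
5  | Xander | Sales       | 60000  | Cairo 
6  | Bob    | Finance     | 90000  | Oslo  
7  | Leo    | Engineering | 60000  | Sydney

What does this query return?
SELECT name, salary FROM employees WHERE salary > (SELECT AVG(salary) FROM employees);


Subquery: AVG(salary) = 68571.43
Filtering: salary > 68571.43
  Eve (100000) -> MATCH
  Iris (100000) -> MATCH
  Bob (90000) -> MATCH


3 rows:
Eve, 100000
Iris, 100000
Bob, 90000


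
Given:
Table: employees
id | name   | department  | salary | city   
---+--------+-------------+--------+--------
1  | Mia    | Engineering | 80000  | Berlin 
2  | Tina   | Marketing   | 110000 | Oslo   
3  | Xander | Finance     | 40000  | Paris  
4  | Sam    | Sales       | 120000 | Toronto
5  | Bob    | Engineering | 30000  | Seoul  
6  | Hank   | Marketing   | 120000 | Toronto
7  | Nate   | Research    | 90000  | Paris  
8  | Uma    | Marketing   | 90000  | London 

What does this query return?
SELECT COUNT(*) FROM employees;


COUNT(*) counts all rows

8


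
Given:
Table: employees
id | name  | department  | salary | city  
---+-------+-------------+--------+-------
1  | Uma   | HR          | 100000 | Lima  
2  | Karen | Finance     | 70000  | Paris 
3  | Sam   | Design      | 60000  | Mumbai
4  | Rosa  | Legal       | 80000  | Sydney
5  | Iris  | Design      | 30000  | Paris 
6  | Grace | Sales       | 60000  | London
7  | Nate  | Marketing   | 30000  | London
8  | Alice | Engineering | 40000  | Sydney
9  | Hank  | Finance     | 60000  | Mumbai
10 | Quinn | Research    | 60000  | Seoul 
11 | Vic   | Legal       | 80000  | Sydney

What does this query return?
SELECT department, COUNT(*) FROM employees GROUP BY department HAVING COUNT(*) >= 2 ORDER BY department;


Groups with count >= 2:
  Design: 2 -> PASS
  Finance: 2 -> PASS
  Legal: 2 -> PASS
  Engineering: 1 -> filtered out
  HR: 1 -> filtered out
  Marketing: 1 -> filtered out
  Research: 1 -> filtered out
  Sales: 1 -> filtered out


3 groups:
Design, 2
Finance, 2
Legal, 2


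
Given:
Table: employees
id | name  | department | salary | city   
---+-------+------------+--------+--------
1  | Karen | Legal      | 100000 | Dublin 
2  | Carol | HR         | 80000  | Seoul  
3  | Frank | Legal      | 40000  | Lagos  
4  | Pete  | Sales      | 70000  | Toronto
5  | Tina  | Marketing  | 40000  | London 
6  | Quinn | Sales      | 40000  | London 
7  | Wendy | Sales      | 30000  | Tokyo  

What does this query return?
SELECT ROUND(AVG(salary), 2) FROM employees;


SUM(salary) = 400000
COUNT = 7
ROUND(AVG, 2) = ROUND(400000 / 7, 2) = 57142.86

57142.86


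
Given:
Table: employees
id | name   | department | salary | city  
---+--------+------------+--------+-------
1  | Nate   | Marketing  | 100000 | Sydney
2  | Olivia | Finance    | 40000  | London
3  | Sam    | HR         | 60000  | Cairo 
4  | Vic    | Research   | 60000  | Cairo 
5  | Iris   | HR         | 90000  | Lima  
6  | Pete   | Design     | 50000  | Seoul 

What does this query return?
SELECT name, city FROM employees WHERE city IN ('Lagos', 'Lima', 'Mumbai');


Filtering: city IN ('Lagos', 'Lima', 'Mumbai')
Matching: 1 rows

1 rows:
Iris, Lima


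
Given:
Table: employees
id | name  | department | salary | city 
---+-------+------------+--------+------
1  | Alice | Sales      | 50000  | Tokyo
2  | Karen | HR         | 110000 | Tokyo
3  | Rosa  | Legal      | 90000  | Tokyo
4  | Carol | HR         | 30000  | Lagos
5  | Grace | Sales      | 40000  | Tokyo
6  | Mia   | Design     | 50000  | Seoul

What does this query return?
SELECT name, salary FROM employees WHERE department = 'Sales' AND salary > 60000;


Filtering: department = 'Sales' AND salary > 60000
Matching: 0 rows

Empty result set (0 rows)


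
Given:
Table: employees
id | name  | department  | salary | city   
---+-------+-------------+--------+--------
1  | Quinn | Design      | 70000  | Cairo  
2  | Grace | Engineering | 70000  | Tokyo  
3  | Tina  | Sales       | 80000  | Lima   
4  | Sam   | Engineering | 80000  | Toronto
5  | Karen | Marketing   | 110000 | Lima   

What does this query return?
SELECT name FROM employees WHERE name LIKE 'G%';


LIKE 'G%' matches names starting with 'G'
Matching: 1

1 rows:
Grace


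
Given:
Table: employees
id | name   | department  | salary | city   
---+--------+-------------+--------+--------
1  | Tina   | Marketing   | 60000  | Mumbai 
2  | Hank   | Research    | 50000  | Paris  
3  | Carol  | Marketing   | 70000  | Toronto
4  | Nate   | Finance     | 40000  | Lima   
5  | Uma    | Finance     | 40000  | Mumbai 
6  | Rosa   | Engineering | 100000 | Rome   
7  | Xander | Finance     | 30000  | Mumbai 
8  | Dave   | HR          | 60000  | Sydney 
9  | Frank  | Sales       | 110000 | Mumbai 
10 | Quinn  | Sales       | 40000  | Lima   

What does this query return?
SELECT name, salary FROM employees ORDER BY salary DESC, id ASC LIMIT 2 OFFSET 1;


Sort by salary DESC (id ASC tiebreak), then skip 1 and take 2
Rows 2 through 3

2 rows:
Rosa, 100000
Carol, 70000


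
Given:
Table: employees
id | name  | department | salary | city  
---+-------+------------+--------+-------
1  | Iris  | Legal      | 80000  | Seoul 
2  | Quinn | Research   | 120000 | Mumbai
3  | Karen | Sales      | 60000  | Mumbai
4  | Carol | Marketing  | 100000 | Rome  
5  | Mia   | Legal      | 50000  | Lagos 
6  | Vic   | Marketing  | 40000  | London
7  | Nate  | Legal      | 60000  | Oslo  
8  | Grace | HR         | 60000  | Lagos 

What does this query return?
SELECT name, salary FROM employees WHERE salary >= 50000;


Filtering: salary >= 50000
Matching: 7 rows

7 rows:
Iris, 80000
Quinn, 120000
Karen, 60000
Carol, 100000
Mia, 50000
Nate, 60000
Grace, 60000


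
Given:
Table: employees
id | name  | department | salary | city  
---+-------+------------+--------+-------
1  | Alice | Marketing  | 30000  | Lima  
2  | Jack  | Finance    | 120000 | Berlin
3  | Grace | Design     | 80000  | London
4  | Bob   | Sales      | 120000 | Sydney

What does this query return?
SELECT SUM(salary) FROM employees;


SUM(salary) = 30000 + 120000 + 80000 + 120000 = 350000

350000


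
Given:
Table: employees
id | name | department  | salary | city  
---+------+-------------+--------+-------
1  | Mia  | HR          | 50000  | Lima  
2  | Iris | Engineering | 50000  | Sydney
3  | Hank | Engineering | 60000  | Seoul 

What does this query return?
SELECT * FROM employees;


SELECT * returns all 3 rows with all columns

3 rows:
1, Mia, HR, 50000, Lima
2, Iris, Engineering, 50000, Sydney
3, Hank, Engineering, 60000, Seoul


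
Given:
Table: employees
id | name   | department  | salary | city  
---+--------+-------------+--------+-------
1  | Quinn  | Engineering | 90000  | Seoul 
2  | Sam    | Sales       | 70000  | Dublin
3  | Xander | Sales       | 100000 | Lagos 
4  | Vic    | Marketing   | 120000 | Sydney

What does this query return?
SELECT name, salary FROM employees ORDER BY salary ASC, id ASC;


Sorting by salary ASC, then id ASC for ties

4 rows:
Sam, 70000
Quinn, 90000
Xander, 100000
Vic, 120000


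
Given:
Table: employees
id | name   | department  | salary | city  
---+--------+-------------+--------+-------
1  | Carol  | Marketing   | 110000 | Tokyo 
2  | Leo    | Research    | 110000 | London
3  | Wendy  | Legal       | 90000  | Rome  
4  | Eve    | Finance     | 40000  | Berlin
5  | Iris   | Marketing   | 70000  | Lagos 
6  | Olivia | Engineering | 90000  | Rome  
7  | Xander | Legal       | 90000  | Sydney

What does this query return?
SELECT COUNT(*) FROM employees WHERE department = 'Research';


Counting rows where department = 'Research'
  Leo -> MATCH


1


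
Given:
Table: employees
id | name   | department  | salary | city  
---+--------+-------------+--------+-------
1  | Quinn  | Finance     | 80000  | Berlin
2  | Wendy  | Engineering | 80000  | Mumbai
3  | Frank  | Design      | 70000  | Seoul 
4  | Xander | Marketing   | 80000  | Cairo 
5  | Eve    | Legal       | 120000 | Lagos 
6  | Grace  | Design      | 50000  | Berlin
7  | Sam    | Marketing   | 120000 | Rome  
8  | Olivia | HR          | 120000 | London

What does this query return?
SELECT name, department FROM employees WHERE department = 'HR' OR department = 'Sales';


Filtering: department = 'HR' OR 'Sales'
Matching: 1 rows

1 rows:
Olivia, HR


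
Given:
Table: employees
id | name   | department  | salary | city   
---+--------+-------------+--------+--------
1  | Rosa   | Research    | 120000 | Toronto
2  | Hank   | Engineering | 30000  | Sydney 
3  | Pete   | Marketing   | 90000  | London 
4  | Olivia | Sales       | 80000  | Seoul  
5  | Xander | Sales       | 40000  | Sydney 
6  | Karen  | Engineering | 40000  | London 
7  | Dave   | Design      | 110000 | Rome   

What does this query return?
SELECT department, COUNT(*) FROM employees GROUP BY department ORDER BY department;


Assigning each row to its department group:
  Rosa -> Research
  Hank -> Engineering
  Pete -> Marketing
  Olivia -> Sales
  Xander -> Sales
  Karen -> Engineering
  Dave -> Design


5 groups:
Design, 1
Engineering, 2
Marketing, 1
Research, 1
Sales, 2


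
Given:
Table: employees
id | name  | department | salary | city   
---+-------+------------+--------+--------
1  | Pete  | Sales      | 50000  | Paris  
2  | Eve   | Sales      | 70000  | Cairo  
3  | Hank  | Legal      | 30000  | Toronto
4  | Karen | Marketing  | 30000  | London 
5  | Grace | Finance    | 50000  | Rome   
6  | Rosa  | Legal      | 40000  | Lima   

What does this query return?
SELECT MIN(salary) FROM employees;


Salaries: 50000, 70000, 30000, 30000, 50000, 40000
MIN = 30000

30000


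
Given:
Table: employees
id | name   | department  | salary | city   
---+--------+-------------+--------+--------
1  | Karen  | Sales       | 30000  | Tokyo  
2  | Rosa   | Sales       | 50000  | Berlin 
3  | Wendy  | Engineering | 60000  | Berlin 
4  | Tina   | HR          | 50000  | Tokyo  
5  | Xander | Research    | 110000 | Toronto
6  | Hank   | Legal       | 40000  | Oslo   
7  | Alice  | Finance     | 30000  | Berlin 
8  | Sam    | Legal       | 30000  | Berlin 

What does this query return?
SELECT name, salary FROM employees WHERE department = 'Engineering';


Filtering: department = 'Engineering'
Matching rows: 1

1 rows:
Wendy, 60000


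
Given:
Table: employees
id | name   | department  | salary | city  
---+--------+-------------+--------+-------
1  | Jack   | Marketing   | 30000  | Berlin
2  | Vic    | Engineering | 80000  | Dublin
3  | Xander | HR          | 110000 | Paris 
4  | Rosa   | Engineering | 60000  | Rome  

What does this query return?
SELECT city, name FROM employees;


Projecting columns: city, name

4 rows:
Berlin, Jack
Dublin, Vic
Paris, Xander
Rome, Rosa


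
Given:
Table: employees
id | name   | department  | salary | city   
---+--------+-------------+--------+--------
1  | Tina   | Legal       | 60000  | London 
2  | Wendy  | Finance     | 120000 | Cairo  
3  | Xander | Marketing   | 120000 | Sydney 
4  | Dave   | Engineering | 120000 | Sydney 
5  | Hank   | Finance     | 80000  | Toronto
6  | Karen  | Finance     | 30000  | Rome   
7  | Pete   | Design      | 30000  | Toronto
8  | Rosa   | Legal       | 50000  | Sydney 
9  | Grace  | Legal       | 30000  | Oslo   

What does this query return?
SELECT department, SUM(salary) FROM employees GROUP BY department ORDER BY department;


Summing salary within each department:
  Design: 30000 = 30000
  Engineering: 120000 = 120000
  Finance: 120000 + 80000 + 30000 = 230000
  Legal: 60000 + 50000 + 30000 = 140000
  Marketing: 120000 = 120000


5 groups:
Design, 30000
Engineering, 120000
Finance, 230000
Legal, 140000
Marketing, 120000


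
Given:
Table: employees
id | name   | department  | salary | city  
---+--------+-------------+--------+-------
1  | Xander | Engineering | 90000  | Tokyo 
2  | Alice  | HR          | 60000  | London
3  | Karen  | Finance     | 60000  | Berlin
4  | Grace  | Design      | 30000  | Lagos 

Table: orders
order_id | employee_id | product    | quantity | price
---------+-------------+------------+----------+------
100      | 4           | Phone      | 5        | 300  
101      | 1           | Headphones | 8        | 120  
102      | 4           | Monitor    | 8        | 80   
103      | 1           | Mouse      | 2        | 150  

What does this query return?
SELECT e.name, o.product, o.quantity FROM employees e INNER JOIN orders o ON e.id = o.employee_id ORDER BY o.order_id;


Joining employees.id = orders.employee_id:
  employee Grace (id=4) -> order Phone
  employee Xander (id=1) -> order Headphones
  employee Grace (id=4) -> order Monitor
  employee Xander (id=1) -> order Mouse


4 rows:
Grace, Phone, 5
Xander, Headphones, 8
Grace, Monitor, 8
Xander, Mouse, 2


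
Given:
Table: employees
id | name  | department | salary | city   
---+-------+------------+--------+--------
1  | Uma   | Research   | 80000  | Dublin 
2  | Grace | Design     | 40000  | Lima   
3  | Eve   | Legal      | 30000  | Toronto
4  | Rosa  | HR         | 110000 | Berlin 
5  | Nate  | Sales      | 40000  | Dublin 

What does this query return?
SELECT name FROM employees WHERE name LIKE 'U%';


LIKE 'U%' matches names starting with 'U'
Matching: 1

1 rows:
Uma


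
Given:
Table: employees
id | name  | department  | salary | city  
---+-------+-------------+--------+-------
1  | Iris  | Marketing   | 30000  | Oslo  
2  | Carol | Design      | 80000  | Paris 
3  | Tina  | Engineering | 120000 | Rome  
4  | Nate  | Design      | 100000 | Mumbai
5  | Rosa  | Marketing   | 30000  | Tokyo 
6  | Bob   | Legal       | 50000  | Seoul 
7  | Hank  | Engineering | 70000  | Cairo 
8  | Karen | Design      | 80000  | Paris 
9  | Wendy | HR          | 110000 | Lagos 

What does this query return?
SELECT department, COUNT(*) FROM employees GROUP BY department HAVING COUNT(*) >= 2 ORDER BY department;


Groups with count >= 2:
  Design: 3 -> PASS
  Engineering: 2 -> PASS
  Marketing: 2 -> PASS
  HR: 1 -> filtered out
  Legal: 1 -> filtered out


3 groups:
Design, 3
Engineering, 2
Marketing, 2


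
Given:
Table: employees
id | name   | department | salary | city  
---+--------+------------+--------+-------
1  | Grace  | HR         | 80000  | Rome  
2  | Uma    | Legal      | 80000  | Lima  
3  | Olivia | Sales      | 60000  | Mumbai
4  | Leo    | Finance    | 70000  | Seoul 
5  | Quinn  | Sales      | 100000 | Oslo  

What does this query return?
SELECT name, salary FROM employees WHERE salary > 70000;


Filtering: salary > 70000
Matching: 3 rows

3 rows:
Grace, 80000
Uma, 80000
Quinn, 100000


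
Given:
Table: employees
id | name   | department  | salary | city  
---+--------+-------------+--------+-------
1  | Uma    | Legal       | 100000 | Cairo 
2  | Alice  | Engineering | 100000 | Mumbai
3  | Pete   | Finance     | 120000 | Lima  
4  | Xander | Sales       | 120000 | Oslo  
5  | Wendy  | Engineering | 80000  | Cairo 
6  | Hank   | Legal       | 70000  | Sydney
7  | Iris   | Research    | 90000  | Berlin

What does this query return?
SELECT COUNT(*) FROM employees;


COUNT(*) counts all rows

7


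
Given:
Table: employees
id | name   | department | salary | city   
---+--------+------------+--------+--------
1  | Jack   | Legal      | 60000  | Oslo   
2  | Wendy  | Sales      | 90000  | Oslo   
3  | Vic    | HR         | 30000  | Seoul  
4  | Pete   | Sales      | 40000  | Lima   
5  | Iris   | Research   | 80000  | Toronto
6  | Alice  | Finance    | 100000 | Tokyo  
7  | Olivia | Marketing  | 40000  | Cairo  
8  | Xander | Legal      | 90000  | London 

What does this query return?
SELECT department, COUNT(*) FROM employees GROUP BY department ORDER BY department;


Assigning each row to its department group:
  Jack -> Legal
  Wendy -> Sales
  Vic -> HR
  Pete -> Sales
  Iris -> Research
  Alice -> Finance
  Olivia -> Marketing
  Xander -> Legal


6 groups:
Finance, 1
HR, 1
Legal, 2
Marketing, 1
Research, 1
Sales, 2


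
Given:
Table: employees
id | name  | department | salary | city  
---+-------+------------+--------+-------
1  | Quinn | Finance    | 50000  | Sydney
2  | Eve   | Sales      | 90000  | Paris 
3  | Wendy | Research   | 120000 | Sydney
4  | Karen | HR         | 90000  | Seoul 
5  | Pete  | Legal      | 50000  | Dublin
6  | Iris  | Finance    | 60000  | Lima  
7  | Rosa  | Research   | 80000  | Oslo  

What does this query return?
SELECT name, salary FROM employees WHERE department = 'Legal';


Filtering: department = 'Legal'
Matching rows: 1

1 rows:
Pete, 50000


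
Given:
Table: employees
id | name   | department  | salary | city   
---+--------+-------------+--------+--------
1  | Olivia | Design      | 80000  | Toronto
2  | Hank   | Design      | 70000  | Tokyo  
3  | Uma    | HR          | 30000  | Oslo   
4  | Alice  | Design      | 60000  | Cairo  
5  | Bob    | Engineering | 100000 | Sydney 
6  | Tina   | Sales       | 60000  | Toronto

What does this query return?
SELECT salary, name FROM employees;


Projecting columns: salary, name

6 rows:
80000, Olivia
70000, Hank
30000, Uma
60000, Alice
100000, Bob
60000, Tina


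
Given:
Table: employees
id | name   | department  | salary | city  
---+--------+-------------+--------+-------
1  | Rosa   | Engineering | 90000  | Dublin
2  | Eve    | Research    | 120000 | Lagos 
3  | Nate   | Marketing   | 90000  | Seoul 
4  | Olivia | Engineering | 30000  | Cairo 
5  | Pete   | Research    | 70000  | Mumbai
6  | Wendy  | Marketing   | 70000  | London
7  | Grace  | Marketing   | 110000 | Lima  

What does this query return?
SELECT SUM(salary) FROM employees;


SUM(salary) = 90000 + 120000 + 90000 + 30000 + 70000 + 70000 + 110000 = 580000

580000


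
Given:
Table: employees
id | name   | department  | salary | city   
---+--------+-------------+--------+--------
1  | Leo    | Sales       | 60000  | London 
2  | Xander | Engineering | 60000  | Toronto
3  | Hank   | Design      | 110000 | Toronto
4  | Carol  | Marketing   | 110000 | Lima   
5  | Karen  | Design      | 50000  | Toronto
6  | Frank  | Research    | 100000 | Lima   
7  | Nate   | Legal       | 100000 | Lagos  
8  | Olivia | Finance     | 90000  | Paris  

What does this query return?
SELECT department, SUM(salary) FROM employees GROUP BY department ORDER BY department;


Summing salary within each department:
  Design: 110000 + 50000 = 160000
  Engineering: 60000 = 60000
  Finance: 90000 = 90000
  Legal: 100000 = 100000
  Marketing: 110000 = 110000
  Research: 100000 = 100000
  Sales: 60000 = 60000


7 groups:
Design, 160000
Engineering, 60000
Finance, 90000
Legal, 100000
Marketing, 110000
Research, 100000
Sales, 60000


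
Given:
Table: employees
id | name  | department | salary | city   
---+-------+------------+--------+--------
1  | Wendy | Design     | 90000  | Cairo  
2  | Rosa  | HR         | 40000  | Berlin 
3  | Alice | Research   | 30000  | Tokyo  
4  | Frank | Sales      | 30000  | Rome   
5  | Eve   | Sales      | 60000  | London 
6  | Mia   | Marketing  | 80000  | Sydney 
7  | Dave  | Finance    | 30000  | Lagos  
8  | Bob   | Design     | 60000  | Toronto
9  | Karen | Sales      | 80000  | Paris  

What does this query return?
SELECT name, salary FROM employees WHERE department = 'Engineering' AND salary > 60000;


Filtering: department = 'Engineering' AND salary > 60000
Matching: 0 rows

Empty result set (0 rows)


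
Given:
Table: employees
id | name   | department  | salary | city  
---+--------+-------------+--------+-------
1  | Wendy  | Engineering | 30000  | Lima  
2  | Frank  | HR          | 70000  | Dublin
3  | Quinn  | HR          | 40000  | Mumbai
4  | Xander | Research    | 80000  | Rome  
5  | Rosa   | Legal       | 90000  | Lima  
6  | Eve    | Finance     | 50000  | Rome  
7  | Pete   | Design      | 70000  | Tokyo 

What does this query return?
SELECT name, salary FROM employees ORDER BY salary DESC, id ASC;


Sorting by salary DESC, then id ASC for ties

7 rows:
Rosa, 90000
Xander, 80000
Frank, 70000
Pete, 70000
Eve, 50000
Quinn, 40000
Wendy, 30000


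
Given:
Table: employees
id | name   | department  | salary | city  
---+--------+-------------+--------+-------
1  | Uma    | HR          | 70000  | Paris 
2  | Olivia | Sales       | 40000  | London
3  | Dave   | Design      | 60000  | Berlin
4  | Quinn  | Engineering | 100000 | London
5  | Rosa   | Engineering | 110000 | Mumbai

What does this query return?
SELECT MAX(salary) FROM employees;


Salaries: 70000, 40000, 60000, 100000, 110000
MAX = 110000

110000


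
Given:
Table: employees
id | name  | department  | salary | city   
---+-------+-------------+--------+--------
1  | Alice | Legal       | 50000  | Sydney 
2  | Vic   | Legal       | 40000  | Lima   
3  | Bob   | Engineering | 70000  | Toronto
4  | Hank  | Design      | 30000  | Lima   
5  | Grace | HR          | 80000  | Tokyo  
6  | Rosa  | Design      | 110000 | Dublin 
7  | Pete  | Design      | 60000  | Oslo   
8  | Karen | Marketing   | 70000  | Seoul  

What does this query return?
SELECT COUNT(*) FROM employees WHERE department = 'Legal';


Counting rows where department = 'Legal'
  Alice -> MATCH
  Vic -> MATCH


2


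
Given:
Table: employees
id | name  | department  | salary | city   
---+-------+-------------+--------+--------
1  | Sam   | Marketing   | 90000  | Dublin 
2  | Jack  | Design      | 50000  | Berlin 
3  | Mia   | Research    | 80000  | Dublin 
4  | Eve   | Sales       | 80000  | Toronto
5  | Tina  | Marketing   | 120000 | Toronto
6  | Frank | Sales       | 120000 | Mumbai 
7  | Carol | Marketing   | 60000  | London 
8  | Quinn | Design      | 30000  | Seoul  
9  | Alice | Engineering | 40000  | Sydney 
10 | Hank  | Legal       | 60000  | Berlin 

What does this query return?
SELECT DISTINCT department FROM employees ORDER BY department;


All 'department' values (row order): Marketing, Design, Research, Sales, Marketing, Sales, Marketing, Design, Engineering, Legal
Removing duplicates leaves 6 unique value(s).

6 values:
Design
Engineering
Legal
Marketing
Research
Sales


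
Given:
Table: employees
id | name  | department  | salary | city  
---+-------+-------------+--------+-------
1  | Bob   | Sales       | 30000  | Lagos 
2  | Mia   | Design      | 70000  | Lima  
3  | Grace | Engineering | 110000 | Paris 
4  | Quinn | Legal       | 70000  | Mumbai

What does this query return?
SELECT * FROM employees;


SELECT * returns all 4 rows with all columns

4 rows:
1, Bob, Sales, 30000, Lagos
2, Mia, Design, 70000, Lima
3, Grace, Engineering, 110000, Paris
4, Quinn, Legal, 70000, Mumbai


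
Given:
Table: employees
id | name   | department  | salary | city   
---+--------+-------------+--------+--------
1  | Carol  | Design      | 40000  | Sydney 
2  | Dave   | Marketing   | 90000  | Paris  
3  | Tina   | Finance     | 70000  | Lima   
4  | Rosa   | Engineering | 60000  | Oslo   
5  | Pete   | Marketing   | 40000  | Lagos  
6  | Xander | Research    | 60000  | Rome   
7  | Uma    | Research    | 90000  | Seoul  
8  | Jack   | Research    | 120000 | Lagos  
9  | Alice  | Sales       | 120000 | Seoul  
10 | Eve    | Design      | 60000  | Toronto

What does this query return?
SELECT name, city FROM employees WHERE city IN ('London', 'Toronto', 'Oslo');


Filtering: city IN ('London', 'Toronto', 'Oslo')
Matching: 2 rows

2 rows:
Rosa, Oslo
Eve, Toronto


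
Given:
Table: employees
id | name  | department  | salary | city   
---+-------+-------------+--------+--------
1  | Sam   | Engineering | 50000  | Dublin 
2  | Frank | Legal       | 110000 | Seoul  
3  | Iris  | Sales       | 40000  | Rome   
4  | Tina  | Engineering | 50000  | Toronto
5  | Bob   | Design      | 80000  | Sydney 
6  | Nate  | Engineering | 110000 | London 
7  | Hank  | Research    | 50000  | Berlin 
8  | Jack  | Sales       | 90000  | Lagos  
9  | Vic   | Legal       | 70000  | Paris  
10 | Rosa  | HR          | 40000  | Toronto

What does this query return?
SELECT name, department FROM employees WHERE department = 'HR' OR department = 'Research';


Filtering: department = 'HR' OR 'Research'
Matching: 2 rows

2 rows:
Hank, Research
Rosa, HR


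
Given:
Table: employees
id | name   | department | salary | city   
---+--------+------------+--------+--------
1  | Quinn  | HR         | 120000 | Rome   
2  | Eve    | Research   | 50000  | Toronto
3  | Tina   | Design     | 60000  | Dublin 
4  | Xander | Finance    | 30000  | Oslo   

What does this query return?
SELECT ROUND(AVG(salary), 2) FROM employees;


SUM(salary) = 260000
COUNT = 4
ROUND(AVG, 2) = ROUND(260000 / 4, 2) = 65000.0

65000.0


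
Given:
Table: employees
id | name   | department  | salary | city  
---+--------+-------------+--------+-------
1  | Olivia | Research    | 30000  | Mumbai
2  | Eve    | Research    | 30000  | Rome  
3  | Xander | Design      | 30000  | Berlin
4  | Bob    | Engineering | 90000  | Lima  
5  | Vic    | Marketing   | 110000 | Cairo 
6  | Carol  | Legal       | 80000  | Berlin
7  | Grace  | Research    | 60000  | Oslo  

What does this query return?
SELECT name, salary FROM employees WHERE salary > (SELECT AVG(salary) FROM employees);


Subquery: AVG(salary) = 61428.57
Filtering: salary > 61428.57
  Bob (90000) -> MATCH
  Vic (110000) -> MATCH
  Carol (80000) -> MATCH


3 rows:
Bob, 90000
Vic, 110000
Carol, 80000


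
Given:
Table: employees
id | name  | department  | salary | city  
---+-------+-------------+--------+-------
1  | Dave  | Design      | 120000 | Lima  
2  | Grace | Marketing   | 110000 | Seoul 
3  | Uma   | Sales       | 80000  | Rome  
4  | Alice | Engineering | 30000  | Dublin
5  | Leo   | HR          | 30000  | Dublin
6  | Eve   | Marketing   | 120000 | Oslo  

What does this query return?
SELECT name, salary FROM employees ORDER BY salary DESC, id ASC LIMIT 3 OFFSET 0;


Sort by salary DESC (id ASC tiebreak), then skip 0 and take 3
Rows 1 through 3

3 rows:
Dave, 120000
Eve, 120000
Grace, 110000


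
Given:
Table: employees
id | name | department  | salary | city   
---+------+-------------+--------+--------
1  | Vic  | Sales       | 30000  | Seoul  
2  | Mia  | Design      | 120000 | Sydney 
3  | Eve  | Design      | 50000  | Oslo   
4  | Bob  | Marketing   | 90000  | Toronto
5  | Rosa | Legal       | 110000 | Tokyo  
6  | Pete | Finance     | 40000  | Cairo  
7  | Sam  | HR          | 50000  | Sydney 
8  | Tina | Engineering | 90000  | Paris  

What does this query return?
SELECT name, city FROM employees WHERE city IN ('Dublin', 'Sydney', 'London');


Filtering: city IN ('Dublin', 'Sydney', 'London')
Matching: 2 rows

2 rows:
Mia, Sydney
Sam, Sydney


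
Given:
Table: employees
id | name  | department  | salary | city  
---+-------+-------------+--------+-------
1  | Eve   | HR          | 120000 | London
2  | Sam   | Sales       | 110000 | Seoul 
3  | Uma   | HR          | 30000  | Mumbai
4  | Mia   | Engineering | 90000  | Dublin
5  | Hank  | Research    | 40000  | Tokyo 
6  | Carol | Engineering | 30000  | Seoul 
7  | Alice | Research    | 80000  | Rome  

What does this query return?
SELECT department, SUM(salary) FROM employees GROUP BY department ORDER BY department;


Summing salary within each department:
  Engineering: 90000 + 30000 = 120000
  HR: 120000 + 30000 = 150000
  Research: 40000 + 80000 = 120000
  Sales: 110000 = 110000


4 groups:
Engineering, 120000
HR, 150000
Research, 120000
Sales, 110000


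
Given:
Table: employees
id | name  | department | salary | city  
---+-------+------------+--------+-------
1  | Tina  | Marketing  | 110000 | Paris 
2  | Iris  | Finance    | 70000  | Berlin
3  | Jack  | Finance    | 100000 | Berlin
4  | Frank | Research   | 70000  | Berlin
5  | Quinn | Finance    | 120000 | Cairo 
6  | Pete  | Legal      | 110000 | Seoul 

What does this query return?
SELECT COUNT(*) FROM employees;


COUNT(*) counts all rows

6


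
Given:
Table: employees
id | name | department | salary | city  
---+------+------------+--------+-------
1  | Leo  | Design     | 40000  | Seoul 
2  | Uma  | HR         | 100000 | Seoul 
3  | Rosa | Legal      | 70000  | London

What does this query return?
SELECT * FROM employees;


SELECT * returns all 3 rows with all columns

3 rows:
1, Leo, Design, 40000, Seoul
2, Uma, HR, 100000, Seoul
3, Rosa, Legal, 70000, London


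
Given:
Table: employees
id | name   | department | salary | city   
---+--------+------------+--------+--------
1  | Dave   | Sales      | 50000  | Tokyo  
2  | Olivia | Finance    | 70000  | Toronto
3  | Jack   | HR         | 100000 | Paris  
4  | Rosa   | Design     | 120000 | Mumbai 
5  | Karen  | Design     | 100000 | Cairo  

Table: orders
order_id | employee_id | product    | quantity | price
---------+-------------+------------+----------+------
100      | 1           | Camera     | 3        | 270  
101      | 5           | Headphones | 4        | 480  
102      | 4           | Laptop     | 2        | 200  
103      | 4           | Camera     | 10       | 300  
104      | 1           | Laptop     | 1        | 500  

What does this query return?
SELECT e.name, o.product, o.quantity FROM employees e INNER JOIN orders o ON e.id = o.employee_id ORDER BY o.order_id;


Joining employees.id = orders.employee_id:
  employee Dave (id=1) -> order Camera
  employee Karen (id=5) -> order Headphones
  employee Rosa (id=4) -> order Laptop
  employee Rosa (id=4) -> order Camera
  employee Dave (id=1) -> order Laptop


5 rows:
Dave, Camera, 3
Karen, Headphones, 4
Rosa, Laptop, 2
Rosa, Camera, 10
Dave, Laptop, 1
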